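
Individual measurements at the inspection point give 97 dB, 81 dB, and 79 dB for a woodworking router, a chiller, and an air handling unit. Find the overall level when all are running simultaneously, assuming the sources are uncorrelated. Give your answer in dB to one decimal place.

97.2 dB

Incoherent sources combine by intensity addition: L_total = 10·log₁₀(Σ 10^(L_i/10)).
Σ 10^(L/10) = 10^(97/10) + 10^(81/10) + 10^(79/10) = 5.217e+09.
L_total = 10·log₁₀(5.217e+09) = 97.17 dB.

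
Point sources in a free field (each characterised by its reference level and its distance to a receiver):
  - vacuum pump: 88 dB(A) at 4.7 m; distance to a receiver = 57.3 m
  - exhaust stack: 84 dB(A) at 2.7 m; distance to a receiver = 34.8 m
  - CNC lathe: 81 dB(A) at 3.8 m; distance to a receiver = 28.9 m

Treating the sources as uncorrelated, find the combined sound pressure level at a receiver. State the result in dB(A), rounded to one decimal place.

69.0 dB(A)

Propagate each source to the receiver with L = L_ref − 20·log₁₀(r/r_ref), then add intensities.
vacuum pump: 88 − 20·log₁₀(57.3/4.7) = 88 − 21.72 = 66.28 dB(A).
exhaust stack: 84 − 20·log₁₀(34.8/2.7) = 84 − 22.20 = 61.80 dB(A).
CNC lathe: 81 − 20·log₁₀(28.9/3.8) = 81 − 17.62 = 63.38 dB(A).
Σ 10^(L/10) = 7.934e+06 → L_total = 10·log₁₀(7.934e+06) = 68.99 dB(A).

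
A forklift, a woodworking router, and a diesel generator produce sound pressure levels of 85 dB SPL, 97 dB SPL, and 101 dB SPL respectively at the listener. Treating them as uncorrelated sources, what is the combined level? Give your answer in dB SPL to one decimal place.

Incoherent sources combine by intensity addition: L_total = 10·log₁₀(Σ 10^(L_i/10)).
Σ 10^(L/10) = 10^(85/10) + 10^(97/10) + 10^(101/10) = 1.792e+10.
L_total = 10·log₁₀(1.792e+10) = 102.53 dB SPL.

102.5 dB SPL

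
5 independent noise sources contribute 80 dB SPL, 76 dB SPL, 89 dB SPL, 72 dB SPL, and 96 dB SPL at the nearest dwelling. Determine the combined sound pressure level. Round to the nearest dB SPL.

Incoherent sources combine by intensity addition: L_total = 10·log₁₀(Σ 10^(L_i/10)).
Σ 10^(L/10) = 10^(80/10) + 10^(76/10) + 10^(89/10) + 10^(72/10) + 10^(96/10) = 4.931e+09.
L_total = 10·log₁₀(4.931e+09) = 96.93 dB SPL.

97 dB SPL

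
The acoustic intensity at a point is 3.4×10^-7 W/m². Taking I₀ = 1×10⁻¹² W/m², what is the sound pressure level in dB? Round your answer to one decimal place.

55.3 dB

Dividing by I₀ shifts the exponent by 12: I/I₀ = 3.4×10^5.
L = 10·(0.5315 + 5) = 55.31 dB.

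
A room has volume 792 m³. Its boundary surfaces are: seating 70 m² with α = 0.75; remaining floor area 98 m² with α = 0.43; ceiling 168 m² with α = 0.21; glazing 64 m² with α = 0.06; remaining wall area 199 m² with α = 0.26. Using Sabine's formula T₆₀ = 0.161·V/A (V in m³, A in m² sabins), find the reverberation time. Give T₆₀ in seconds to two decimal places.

0.69 s

A = Σ Sᵢαᵢ = 70·0.75 + 98·0.43 + 168·0.21 + 64·0.06 + 199·0.26 = 185.50 m².
T₆₀ = 0.161 × 792 / 185.50 = 0.687 s.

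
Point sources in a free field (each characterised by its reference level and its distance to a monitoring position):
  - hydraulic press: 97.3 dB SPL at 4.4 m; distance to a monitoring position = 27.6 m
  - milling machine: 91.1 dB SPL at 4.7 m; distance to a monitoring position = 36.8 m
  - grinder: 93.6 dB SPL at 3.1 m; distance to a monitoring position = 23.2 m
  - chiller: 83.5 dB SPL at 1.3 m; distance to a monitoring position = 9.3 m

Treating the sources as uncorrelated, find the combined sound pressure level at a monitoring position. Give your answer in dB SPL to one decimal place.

83.1 dB SPL

Propagate each source to the receiver with L = L_ref − 20·log₁₀(r/r_ref), then add intensities.
hydraulic press: 97.3 − 20·log₁₀(27.6/4.4) = 97.3 − 15.95 = 81.35 dB SPL.
milling machine: 91.1 − 20·log₁₀(36.8/4.7) = 91.1 − 17.87 = 73.23 dB SPL.
grinder: 93.6 − 20·log₁₀(23.2/3.1) = 93.6 − 17.48 = 76.12 dB SPL.
chiller: 83.5 − 20·log₁₀(9.3/1.3) = 83.5 − 17.09 = 66.41 dB SPL.
Σ 10^(L/10) = 2.028e+08 → L_total = 10·log₁₀(2.028e+08) = 83.07 dB SPL.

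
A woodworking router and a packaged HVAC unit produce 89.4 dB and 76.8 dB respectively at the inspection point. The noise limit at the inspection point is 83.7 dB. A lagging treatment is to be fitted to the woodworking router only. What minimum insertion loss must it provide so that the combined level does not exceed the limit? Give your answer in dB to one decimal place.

Fixed contribution from the other source: Σ 10^(L/10) = 10^(76.8/10) = 4.786e+07 (76.80 dB).
To meet 83.7 dB overall, the treated woodworking router may contribute at most 10^(83.7/10) − 4.786e+07 = 1.866e+08, i.e. 82.71 dB.
So the woodworking router must be reduced from 89.4 to 82.71 dB: IL = 6.69 dB.

6.7 dB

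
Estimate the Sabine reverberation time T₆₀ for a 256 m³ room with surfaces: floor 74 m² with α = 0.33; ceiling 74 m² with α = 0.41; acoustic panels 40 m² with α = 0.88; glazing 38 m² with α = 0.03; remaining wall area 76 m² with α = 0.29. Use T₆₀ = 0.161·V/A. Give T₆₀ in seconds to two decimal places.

Summing Sᵢαᵢ: 74·0.33 + 74·0.41 + 40·0.88 + 38·0.03 + 76·0.29 = 113.14 m².
T₆₀ = 0.161·V/A = 0.161·256/113.14 = 0.364 s.

0.36 s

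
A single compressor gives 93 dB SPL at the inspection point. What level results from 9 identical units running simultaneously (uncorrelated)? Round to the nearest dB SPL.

With 9 equal, uncorrelated contributions the intensity is 9× that of one unit, giving a rise of 10·log₁₀ 9.
L_total = 93 + 10·log₁₀(9) = 93 + 9.542 = 102.54 dB SPL.

103 dB SPL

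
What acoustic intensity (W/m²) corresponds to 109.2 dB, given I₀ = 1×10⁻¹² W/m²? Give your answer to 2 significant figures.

I = I₀·10^(L/10) = 10⁻¹² × 10^(109.2/10) = 10^(-1.080).

0.083 W/m²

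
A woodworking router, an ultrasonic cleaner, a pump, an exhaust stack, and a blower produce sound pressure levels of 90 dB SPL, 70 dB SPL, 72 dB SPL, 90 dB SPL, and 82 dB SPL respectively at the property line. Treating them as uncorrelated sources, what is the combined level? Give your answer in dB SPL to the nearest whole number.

Incoherent sources combine by intensity addition: L_total = 10·log₁₀(Σ 10^(L_i/10)).
Σ 10^(L/10) = 10^(90/10) + 10^(70/10) + 10^(72/10) + 10^(90/10) + 10^(82/10) = 2.184e+09.
L_total = 10·log₁₀(2.184e+09) = 93.39 dB SPL.

93 dB SPL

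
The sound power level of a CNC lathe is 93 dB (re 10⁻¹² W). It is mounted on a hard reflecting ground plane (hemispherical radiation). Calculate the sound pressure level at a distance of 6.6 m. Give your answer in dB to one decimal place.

68.6 dB

Free-field hemispherical radiation: L_p = L_w − 10·log₁₀(2π·r²), r = 6.6 m.
2π·r² = 273.7 m², 10·log₁₀ of that is 24.373 dB.
L_p = 93 − 24.373 = 68.63 dB.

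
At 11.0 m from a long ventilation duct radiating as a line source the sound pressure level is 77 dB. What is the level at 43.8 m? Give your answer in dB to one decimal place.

Cylindrical spreading from a line source gives a 10·log₁₀(r₂/r₁) drop.
L₂ = 77 − 10·log₁₀(43.8/11.0) = 77 − 6.001 = 71.00 dB.

71.0 dB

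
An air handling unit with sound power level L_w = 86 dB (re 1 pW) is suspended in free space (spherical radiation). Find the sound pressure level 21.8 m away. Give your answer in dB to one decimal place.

48.2 dB

Free-field spherical radiation: L_p = L_w − 10·log₁₀(4π·r²), r = 21.8 m.
4π·r² = 5972 m², 10·log₁₀ of that is 37.761 dB.
L_p = 86 − 37.761 = 48.24 dB.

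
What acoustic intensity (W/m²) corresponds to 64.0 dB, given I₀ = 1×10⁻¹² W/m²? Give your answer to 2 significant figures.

2.5e-06 W/m²

I = I₀·10^(L/10) = 10⁻¹² × 10^(64.0/10) = 10^(-5.600).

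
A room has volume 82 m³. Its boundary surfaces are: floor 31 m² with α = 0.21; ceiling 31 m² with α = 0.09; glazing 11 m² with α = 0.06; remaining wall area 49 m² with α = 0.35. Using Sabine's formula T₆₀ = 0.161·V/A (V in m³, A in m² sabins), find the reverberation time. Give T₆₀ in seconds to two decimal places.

0.49 s

Summing Sᵢαᵢ: 31·0.21 + 31·0.09 + 11·0.06 + 49·0.35 = 27.11 m².
T₆₀ = 0.161 × 82 / 27.11 = 0.487 s.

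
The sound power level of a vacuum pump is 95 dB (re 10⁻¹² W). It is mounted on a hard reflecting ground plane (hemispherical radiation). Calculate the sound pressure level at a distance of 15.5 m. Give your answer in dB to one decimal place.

63.2 dB

Free-field hemispherical radiation: L_p = L_w − 10·log₁₀(2π·r²), r = 15.5 m.
2π·r² = 1510 m², 10·log₁₀ of that is 31.788 dB.
L_p = 95 − 31.788 = 63.21 dB.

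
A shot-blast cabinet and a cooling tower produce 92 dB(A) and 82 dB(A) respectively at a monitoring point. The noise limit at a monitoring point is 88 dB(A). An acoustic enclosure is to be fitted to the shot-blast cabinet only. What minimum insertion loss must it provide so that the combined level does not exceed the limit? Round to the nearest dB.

Everything except the shot-blast cabinet sums to 10^(82/10) = 1.585e+08 in linear terms, 82.00 dB(A).
The limit corresponds to 10^(88/10) = 6.310e+08; subtracting the fixed part leaves 4.725e+08 for the shot-blast cabinet, i.e. 86.74 dB(A).
Required insertion loss = 92 − 86.74 = 5.26 dB.

5 dB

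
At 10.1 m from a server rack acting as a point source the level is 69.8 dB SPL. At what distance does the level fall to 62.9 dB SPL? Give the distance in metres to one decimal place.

Point-source spreading drops the level by 20·log₁₀(r₂/r₁); inverting, r₂/r₁ = 10^(ΔL/20).
r₂ = 10.1·10^((69.8−62.9)/20) = 10.1·10^(6.9/20) = 22.35 m.

22.4 m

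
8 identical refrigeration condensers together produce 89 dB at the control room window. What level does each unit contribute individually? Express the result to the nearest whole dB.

80 dB

For N identical incoherent sources L_total = L₁ + 10·log₁₀ N, so L₁ = 89 − 10·log₁₀(8) = 89 − 9.031.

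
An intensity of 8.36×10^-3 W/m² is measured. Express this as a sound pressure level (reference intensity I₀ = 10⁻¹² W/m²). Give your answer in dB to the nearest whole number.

Dividing by I₀ shifts the exponent by 12: I/I₀ = 8.36×10^9.
L = 10·(0.9222 + 9) = 99.22 dB.

99 dB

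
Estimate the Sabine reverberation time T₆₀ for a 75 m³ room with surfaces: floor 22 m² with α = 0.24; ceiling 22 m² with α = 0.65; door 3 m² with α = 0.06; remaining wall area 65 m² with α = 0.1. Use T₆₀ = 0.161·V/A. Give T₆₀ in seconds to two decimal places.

0.46 s

Summing Sᵢαᵢ: 22·0.24 + 22·0.65 + 3·0.06 + 65·0.1 = 26.26 m².
T₆₀ = 0.161 × 75 / 26.26 = 0.460 s.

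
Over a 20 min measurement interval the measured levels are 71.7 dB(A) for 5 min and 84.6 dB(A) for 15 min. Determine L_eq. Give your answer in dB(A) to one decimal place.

Weight each interval's intensity by its duration and average over T = 20 min:
Σ tᵢ·10^(Lᵢ/10) = 5·10^(71.7/10) + 15·10^(84.6/10) = 4.400e+09.
L_eq = 10·log₁₀(4.400e+09/20) = 83.42 dB(A).

83.4 dB(A)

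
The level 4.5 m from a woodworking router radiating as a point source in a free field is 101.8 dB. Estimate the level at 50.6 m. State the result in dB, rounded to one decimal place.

80.8 dB

Point-source attenuation: ΔL = 20·log₁₀(r₂/r₁) = 20·log₁₀(50.6/4.5) = 21.019 dB.
L₂ = 101.8 − 20·log₁₀(50.6/4.5) = 101.8 − 21.019 = 80.78 dB.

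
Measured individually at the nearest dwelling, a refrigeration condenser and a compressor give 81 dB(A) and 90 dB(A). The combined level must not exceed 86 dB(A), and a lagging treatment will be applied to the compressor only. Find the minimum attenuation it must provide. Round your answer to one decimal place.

5.7 dB

Everything except the compressor sums to 10^(81/10) = 1.259e+08 in linear terms, 81.00 dB(A).
The limit corresponds to 10^(86/10) = 3.981e+08; subtracting the fixed part leaves 2.722e+08 for the compressor, i.e. 84.35 dB(A).
So the compressor must be reduced from 90 to 84.35 dB(A): IL = 5.65 dB.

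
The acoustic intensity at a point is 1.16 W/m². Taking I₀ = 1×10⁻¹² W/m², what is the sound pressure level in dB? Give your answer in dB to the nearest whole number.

121 dB

L = 10·log₁₀(I/I₀) = 10·log₁₀(1.16/10⁻¹²) = 10·log₁₀(1.16×10^12).
L = 10·(0.0645 + 12) = 120.64 dB.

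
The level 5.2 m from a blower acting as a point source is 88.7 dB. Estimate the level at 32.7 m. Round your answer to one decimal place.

72.7 dB

For a point source, L₂ = L₁ − 20·log₁₀(r₂/r₁).
L₂ = 88.7 − 20·log₁₀(32.7/5.2) = 88.7 − 15.971 = 72.73 dB.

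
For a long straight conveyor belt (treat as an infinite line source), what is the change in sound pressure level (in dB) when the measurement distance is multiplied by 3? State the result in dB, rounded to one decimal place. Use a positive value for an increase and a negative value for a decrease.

-4.8 dB

Line-source spreading: ΔL = −10·log₁₀(r₂/r₁).
ΔL = −10·log₁₀(3) = -4.77 dB.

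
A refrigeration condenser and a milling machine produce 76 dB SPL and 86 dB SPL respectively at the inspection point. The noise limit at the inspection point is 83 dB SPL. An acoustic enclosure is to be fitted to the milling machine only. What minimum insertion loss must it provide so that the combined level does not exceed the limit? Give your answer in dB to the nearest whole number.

Fixed contribution from the other source: Σ 10^(L/10) = 10^(76/10) = 3.981e+07 (76.00 dB SPL).
The limit corresponds to 10^(83/10) = 1.995e+08; subtracting the fixed part leaves 1.597e+08 for the milling machine, i.e. 82.03 dB SPL.
Required insertion loss = 86 − 82.03 = 3.97 dB.

4 dB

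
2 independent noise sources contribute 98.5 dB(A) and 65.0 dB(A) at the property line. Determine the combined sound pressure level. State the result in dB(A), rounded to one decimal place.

98.5 dB(A)

Incoherent sources combine by intensity addition: L_total = 10·log₁₀(Σ 10^(L_i/10)).
Σ 10^(L/10) = 10^(98.5/10) + 10^(65.0/10) = 7.083e+09.
L_total = 10·log₁₀(7.083e+09) = 98.50 dB(A).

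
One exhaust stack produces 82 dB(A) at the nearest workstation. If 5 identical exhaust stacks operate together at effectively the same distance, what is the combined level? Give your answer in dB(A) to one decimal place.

With 5 equal, uncorrelated contributions the intensity is 5× that of one unit, giving a rise of 10·log₁₀ 5.
L_total = 82 + 10·log₁₀(5) = 82 + 6.990 = 88.99 dB(A).

89.0 dB(A)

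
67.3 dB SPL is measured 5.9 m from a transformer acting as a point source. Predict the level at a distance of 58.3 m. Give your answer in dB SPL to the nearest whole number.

47 dB SPL

For a point source, L₂ = L₁ − 20·log₁₀(r₂/r₁).
L₂ = 67.3 − 20·log₁₀(58.3/5.9) = 67.3 − 19.896 = 47.40 dB SPL.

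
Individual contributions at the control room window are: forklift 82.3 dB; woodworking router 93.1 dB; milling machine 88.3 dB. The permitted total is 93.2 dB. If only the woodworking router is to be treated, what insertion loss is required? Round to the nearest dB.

Fixed contribution from the other sources: Σ 10^(L/10) = 10^(82.3/10) + 10^(88.3/10) = 8.459e+08 (89.27 dB).
To meet 93.2 dB overall, the treated woodworking router may contribute at most 10^(93.2/10) − 8.459e+08 = 1.243e+09, i.e. 90.95 dB.
Required insertion loss = 93.1 − 90.95 = 2.15 dB.

2 dB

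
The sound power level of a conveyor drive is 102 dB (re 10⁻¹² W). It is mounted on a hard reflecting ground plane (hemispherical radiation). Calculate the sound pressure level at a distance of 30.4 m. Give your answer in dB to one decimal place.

64.4 dB

Free-field hemispherical radiation: L_p = L_w − 10·log₁₀(2π·r²), r = 30.4 m.
2π·r² = 5807 m², 10·log₁₀ of that is 37.639 dB.
L_p = 102 − 37.639 = 64.36 dB.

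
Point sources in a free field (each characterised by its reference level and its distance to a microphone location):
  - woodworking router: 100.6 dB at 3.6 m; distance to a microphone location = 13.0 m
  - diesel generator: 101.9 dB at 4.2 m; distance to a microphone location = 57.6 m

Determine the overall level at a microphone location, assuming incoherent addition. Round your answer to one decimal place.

Apply inverse-square spreading to bring every level to the receiver, then sum 10^(L/10).
woodworking router: 100.6 − 20·log₁₀(13.0/3.6) = 100.6 − 11.15 = 89.45 dB.
diesel generator: 101.9 − 20·log₁₀(57.6/4.2) = 101.9 − 22.74 = 79.16 dB.
Σ 10^(L/10) = 9.628e+08 → L_total = 10·log₁₀(9.628e+08) = 89.84 dB.

89.8 dB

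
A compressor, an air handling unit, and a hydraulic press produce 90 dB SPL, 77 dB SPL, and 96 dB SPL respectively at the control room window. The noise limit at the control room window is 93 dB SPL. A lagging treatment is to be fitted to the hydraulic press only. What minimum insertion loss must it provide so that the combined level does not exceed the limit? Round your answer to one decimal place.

6.2 dB

Everything except the hydraulic press sums to 10^(90/10) + 10^(77/10) = 1.050e+09 in linear terms, 90.21 dB SPL.
The limit corresponds to 10^(93/10) = 1.995e+09; subtracting the fixed part leaves 9.451e+08 for the hydraulic press, i.e. 89.75 dB SPL.
Required insertion loss = 96 − 89.75 = 6.25 dB.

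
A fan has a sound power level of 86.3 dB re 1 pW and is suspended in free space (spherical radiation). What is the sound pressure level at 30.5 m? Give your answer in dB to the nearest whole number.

46 dB

The power spreads over a sphere of area 4π·r², so L_p = L_w − 10·log₁₀(4π·r²).
4π·r² = 1.169e+04 m², 10·log₁₀ of that is 40.678 dB.
L_p = 86.3 − 40.678 = 45.62 dB.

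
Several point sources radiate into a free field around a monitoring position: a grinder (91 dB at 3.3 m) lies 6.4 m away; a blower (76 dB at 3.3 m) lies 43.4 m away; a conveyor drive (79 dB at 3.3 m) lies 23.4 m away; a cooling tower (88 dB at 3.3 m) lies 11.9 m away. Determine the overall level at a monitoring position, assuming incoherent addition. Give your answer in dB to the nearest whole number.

86 dB

Apply inverse-square spreading to bring every level to the receiver, then sum 10^(L/10).
grinder: 91 − 20·log₁₀(6.4/3.3) = 91 − 5.75 = 85.25 dB.
blower: 76 − 20·log₁₀(43.4/3.3) = 76 − 22.38 = 53.62 dB.
conveyor drive: 79 − 20·log₁₀(23.4/3.3) = 79 − 17.01 = 61.99 dB.
cooling tower: 88 − 20·log₁₀(11.9/3.3) = 88 − 11.14 = 76.86 dB.
Σ 10^(L/10) = 3.850e+08 → L_total = 10·log₁₀(3.850e+08) = 85.86 dB.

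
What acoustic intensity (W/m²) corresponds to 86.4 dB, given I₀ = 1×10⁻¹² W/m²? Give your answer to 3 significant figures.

L = 10·log₁₀(I/I₀) ⇒ I = I₀·10^(L/10) = 10⁻¹² × 10^8.64.

0.000437 W/m²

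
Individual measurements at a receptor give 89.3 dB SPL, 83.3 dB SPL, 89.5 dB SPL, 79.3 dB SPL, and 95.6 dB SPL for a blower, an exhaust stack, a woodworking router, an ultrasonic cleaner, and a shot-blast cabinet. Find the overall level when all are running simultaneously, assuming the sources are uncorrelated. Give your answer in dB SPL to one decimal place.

97.5 dB SPL

Incoherent sources combine by intensity addition: L_total = 10·log₁₀(Σ 10^(L_i/10)).
Σ 10^(L/10) = 10^(89.3/10) + 10^(83.3/10) + 10^(89.5/10) + 10^(79.3/10) + 10^(95.6/10) = 5.672e+09.
L_total = 10·log₁₀(5.672e+09) = 97.54 dB SPL.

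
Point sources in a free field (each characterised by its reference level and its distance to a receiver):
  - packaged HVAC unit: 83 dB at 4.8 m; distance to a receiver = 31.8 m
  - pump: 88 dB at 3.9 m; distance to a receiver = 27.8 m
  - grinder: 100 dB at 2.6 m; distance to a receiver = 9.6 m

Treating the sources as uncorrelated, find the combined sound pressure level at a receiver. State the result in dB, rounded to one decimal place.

First find each source's level at the receiver (point-source: −20·log₁₀(r/r_ref)), then combine on an intensity basis.
packaged HVAC unit: 83 − 20·log₁₀(31.8/4.8) = 83 − 16.42 = 66.58 dB.
pump: 88 − 20·log₁₀(27.8/3.9) = 88 − 17.06 = 70.94 dB.
grinder: 100 − 20·log₁₀(9.6/2.6) = 100 − 11.35 = 88.65 dB.
Σ 10^(L/10) = 7.505e+08 → L_total = 10·log₁₀(7.505e+08) = 88.75 dB.

88.8 dB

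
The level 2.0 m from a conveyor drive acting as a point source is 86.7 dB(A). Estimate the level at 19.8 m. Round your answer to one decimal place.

Spherical spreading from a point source gives a 20·log₁₀(r₂/r₁) drop.
L₂ = 86.7 − 20·log₁₀(19.8/2.0) = 86.7 − 19.913 = 66.79 dB(A).

66.8 dB(A)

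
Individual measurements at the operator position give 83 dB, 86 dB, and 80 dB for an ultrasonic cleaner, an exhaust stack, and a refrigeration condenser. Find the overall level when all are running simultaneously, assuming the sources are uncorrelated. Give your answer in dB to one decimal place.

88.4 dB

Incoherent sources combine by intensity addition: L_total = 10·log₁₀(Σ 10^(L_i/10)).
Σ 10^(L/10) = 10^(83/10) + 10^(86/10) + 10^(80/10) = 6.976e+08.
L_total = 10·log₁₀(6.976e+08) = 88.44 dB.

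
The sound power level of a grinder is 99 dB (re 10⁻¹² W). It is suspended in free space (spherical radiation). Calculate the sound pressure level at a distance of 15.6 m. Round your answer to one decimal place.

64.1 dB

The power spreads over a sphere of area 4π·r², so L_p = L_w − 10·log₁₀(4π·r²).
4π·r² = 3058 m², 10·log₁₀ of that is 34.855 dB.
L_p = 99 − 34.855 = 64.15 dB.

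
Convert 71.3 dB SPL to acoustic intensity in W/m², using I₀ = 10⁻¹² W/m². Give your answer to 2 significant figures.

1.3e-05 W/m²

I = I₀·10^(L/10) = 10⁻¹² × 10^(71.3/10) = 10^(-4.870).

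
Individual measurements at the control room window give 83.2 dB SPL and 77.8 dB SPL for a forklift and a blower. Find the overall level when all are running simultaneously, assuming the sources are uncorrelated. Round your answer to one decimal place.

84.3 dB SPL

For uncorrelated sources the intensities add, so convert each level to linear form, sum, and take 10·log₁₀ of the total.
Σ 10^(L/10) = 10^(83.2/10) + 10^(77.8/10) = 2.692e+08.
L_total = 10·log₁₀(2.692e+08) = 84.30 dB SPL.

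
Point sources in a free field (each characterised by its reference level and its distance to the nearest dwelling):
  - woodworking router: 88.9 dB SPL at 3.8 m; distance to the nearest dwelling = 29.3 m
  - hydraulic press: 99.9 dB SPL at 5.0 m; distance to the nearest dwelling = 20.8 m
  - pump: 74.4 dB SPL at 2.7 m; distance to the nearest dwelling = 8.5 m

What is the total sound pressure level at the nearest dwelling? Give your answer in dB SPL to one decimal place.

Apply inverse-square spreading to bring every level to the receiver, then sum 10^(L/10).
woodworking router: 88.9 − 20·log₁₀(29.3/3.8) = 88.9 − 17.74 = 71.16 dB SPL.
hydraulic press: 99.9 − 20·log₁₀(20.8/5.0) = 99.9 − 12.38 = 87.52 dB SPL.
pump: 74.4 − 20·log₁₀(8.5/2.7) = 74.4 − 9.96 = 64.44 dB SPL.
Σ 10^(L/10) = 5.805e+08 → L_total = 10·log₁₀(5.805e+08) = 87.64 dB SPL.

87.6 dB SPL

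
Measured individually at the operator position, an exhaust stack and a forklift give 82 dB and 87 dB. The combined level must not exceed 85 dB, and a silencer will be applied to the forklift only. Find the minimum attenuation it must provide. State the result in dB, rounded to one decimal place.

5.0 dB

The untreated sources together contribute 10^(82/10) = 1.585e+08, i.e. 82.00 dB.
The limit corresponds to 10^(85/10) = 3.162e+08; subtracting the fixed part leaves 1.577e+08 for the forklift, i.e. 81.98 dB.
Required insertion loss = 87 − 81.98 = 5.02 dB.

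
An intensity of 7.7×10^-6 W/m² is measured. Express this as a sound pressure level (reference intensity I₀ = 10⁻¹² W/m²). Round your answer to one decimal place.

68.9 dB

Dividing by I₀ shifts the exponent by 12: I/I₀ = 7.7×10^6.
L = 10·(0.8865 + 6) = 68.86 dB.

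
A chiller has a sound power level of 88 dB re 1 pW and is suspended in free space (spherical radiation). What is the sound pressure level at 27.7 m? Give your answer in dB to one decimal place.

48.2 dB

L_p = L_w − 10·log₁₀(4π·r²) with r = 27.7 m.
4π·r² = 9642 m², 10·log₁₀ of that is 39.842 dB.
L_p = 88 − 39.842 = 48.16 dB.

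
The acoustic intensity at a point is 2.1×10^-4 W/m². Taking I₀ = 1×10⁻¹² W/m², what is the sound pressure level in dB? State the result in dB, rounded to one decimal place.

83.2 dB

L = 10·log₁₀(I/I₀) = 10·log₁₀(2.1×10^-4/10⁻¹²) = 10·log₁₀(2.1×10^8).
L = 10·(0.3222 + 8) = 83.22 dB.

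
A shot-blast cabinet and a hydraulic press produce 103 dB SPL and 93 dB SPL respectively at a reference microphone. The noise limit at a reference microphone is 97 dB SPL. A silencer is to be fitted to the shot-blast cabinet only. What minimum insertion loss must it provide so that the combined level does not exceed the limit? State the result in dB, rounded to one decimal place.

8.2 dB

The untreated sources together contribute 10^(93/10) = 1.995e+09, i.e. 93.00 dB SPL.
The limit corresponds to 10^(97/10) = 5.012e+09; subtracting the fixed part leaves 3.017e+09 for the shot-blast cabinet, i.e. 94.80 dB SPL.
Required insertion loss = 103 − 94.80 = 8.20 dB.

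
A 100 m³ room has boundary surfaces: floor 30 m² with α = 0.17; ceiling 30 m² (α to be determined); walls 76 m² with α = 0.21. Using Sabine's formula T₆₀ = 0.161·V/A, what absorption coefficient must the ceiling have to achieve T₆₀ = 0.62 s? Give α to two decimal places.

0.16

From T₆₀ = 0.161·V/A, the target T₆₀ = 0.62 s needs A = 0.161·100/0.62 = 25.97 m².
Absorption from the other surfaces = 30·0.17 + 76·0.21 = 21.06 m², so the ceiling must supply 4.91 m² over 30 m².
α = 4.91/30 = 0.164.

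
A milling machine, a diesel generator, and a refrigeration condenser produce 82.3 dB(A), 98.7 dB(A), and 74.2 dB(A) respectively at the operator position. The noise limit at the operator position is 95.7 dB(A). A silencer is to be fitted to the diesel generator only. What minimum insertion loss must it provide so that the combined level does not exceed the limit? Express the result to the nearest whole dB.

3 dB

Everything except the diesel generator sums to 10^(82.3/10) + 10^(74.2/10) = 1.961e+08 in linear terms, 82.93 dB(A).
The limit corresponds to 10^(95.7/10) = 3.715e+09; subtracting the fixed part leaves 3.519e+09 for the diesel generator, i.e. 95.46 dB(A).
Required insertion loss = 98.7 − 95.46 = 3.24 dB.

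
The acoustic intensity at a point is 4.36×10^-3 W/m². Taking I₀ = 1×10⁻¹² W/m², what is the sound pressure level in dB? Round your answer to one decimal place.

I/I₀ = 4.36×10^-3/10⁻¹² = 4.36×10^9, and L = 10·log₁₀(I/I₀).
L = 10·(0.6395 + 9) = 96.39 dB.

96.4 dB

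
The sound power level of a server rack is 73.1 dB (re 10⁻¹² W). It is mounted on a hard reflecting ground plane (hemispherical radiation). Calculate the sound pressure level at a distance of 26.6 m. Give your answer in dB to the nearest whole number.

37 dB

L_p = L_w − 10·log₁₀(2π·r²) with r = 26.6 m.
2π·r² = 4446 m², 10·log₁₀ of that is 36.479 dB.
L_p = 73.1 − 36.479 = 36.62 dB.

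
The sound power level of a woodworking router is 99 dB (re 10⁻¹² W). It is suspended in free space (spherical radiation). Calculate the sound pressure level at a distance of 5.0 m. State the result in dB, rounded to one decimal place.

Free-field spherical radiation: L_p = L_w − 10·log₁₀(4π·r²), r = 5.0 m.
4π·r² = 314.2 m², 10·log₁₀ of that is 24.971 dB.
L_p = 99 − 24.971 = 74.03 dB.

74.0 dB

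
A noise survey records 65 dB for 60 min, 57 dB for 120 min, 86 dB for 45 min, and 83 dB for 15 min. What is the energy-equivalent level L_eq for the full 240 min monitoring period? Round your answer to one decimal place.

The energy average is taken in the linear domain: L_eq = 10·log₁₀[(Σ tᵢ·10^(Lᵢ/10))/T], T = 240 min.
Σ tᵢ·10^(Lᵢ/10) = 60·10^(65/10) + 120·10^(57/10) + 45·10^(86/10) + 15·10^(83/10) = 2.116e+10.
L_eq = 10·log₁₀(2.116e+10/240) = 79.45 dB.

79.5 dB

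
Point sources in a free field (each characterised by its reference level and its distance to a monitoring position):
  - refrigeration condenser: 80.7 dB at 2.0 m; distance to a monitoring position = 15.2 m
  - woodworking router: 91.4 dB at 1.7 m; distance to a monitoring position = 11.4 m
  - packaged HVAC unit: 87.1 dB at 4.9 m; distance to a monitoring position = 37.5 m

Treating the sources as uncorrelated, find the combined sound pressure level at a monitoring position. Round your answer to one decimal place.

76.2 dB

First find each source's level at the receiver (point-source: −20·log₁₀(r/r_ref)), then combine on an intensity basis.
refrigeration condenser: 80.7 − 20·log₁₀(15.2/2.0) = 80.7 − 17.62 = 63.08 dB.
woodworking router: 91.4 − 20·log₁₀(11.4/1.7) = 91.4 − 16.53 = 74.87 dB.
packaged HVAC unit: 87.1 − 20·log₁₀(37.5/4.9) = 87.1 − 17.68 = 69.42 dB.
Σ 10^(L/10) = 4.149e+07 → L_total = 10·log₁₀(4.149e+07) = 76.18 dB.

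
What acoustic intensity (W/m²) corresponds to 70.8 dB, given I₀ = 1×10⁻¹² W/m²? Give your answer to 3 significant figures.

I/I₀ = 10^(70.8/10) = 1.202e+07, so I = 1.202e+07 × 10⁻¹² W/m².

1.20e-05 W/m²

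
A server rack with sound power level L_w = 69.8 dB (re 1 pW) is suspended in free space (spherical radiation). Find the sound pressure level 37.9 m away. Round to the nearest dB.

27 dB

L_p = L_w − 10·log₁₀(4π·r²) with r = 37.9 m.
4π·r² = 1.805e+04 m², 10·log₁₀ of that is 42.565 dB.
L_p = 69.8 − 42.565 = 27.24 dB.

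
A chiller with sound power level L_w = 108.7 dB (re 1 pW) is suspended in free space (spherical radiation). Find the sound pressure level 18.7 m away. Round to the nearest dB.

L_p = L_w − 10·log₁₀(4π·r²) with r = 18.7 m.
4π·r² = 4394 m², 10·log₁₀ of that is 36.429 dB.
L_p = 108.7 − 36.429 = 72.27 dB.

72 dB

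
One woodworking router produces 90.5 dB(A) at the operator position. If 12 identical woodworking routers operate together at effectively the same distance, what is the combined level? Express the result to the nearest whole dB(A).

L_total = L₁ + 10·log₁₀ N for N identical incoherent sources.
L_total = 90.5 + 10·log₁₀(12) = 90.5 + 10.792 = 101.29 dB(A).

101 dB(A)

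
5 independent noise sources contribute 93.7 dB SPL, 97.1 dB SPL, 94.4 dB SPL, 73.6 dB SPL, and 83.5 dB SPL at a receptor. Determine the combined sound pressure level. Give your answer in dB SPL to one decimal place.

For uncorrelated sources the intensities add, so convert each level to linear form, sum, and take 10·log₁₀ of the total.
Σ 10^(L/10) = 10^(93.7/10) + 10^(97.1/10) + 10^(94.4/10) + 10^(73.6/10) + 10^(83.5/10) = 1.047e+10.
L_total = 10·log₁₀(1.047e+10) = 100.20 dB SPL.

100.2 dB SPL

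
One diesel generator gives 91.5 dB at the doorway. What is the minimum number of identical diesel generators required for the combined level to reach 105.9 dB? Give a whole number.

N identical sources give L₁ + 10·log₁₀ N, so require 10·log₁₀ N ≥ 105.9 − 91.5 = 14.4 dB.
N ≥ 10^(14.4/10) = 27.542, so N = 28.

28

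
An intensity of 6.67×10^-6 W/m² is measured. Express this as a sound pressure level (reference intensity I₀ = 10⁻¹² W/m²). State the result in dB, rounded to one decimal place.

L = 10·log₁₀(I/I₀) = 10·log₁₀(6.67×10^-6/10⁻¹²) = 10·log₁₀(6.67×10^6).
L = 10·(0.8241 + 6) = 68.24 dB.

68.2 dB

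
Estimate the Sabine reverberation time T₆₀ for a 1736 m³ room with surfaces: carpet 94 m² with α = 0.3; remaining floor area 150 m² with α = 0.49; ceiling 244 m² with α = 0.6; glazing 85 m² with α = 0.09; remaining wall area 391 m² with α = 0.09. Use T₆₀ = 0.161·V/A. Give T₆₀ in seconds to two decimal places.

A = Σ Sᵢαᵢ = 94·0.3 + 150·0.49 + 244·0.6 + 85·0.09 + 391·0.09 = 290.94 m².
T₆₀ = 0.161·V/A = 0.161·1736/290.94 = 0.961 s.

0.96 s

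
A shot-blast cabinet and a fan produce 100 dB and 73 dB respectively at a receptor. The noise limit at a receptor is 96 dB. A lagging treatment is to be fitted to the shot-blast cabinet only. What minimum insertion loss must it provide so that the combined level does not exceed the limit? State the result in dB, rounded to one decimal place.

4.0 dB

Everything except the shot-blast cabinet sums to 10^(73/10) = 1.995e+07 in linear terms, 73.00 dB.
The limit corresponds to 10^(96/10) = 3.981e+09; subtracting the fixed part leaves 3.961e+09 for the shot-blast cabinet, i.e. 95.98 dB.
So the shot-blast cabinet must be reduced from 100 to 95.98 dB: IL = 4.02 dB.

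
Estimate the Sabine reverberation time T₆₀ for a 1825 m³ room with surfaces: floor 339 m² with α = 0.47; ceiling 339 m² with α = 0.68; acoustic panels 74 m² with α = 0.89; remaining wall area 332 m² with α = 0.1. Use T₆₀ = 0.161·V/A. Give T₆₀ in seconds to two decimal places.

0.60 s

Summing Sᵢαᵢ: 339·0.47 + 339·0.68 + 74·0.89 + 332·0.1 = 488.91 m².
T₆₀ = 0.161 × 1825 / 488.91 = 0.601 s.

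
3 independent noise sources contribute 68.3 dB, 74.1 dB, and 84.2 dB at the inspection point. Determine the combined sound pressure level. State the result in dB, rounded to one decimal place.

84.7 dB

Incoherent sources combine by intensity addition: L_total = 10·log₁₀(Σ 10^(L_i/10)).
Σ 10^(L/10) = 10^(68.3/10) + 10^(74.1/10) + 10^(84.2/10) = 2.955e+08.
L_total = 10·log₁₀(2.955e+08) = 84.71 dB.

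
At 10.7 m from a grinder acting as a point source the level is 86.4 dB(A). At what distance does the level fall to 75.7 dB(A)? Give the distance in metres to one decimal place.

36.7 m

Point-source spreading drops the level by 20·log₁₀(r₂/r₁); inverting, r₂/r₁ = 10^(ΔL/20).
r₂ = 10.7·10^((86.4−75.7)/20) = 10.7·10^(10.7/20) = 36.68 m.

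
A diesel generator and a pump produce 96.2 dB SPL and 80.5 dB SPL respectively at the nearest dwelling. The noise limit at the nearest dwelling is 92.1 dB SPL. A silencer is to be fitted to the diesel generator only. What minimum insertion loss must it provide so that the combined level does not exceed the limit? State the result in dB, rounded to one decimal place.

4.4 dB

The untreated sources together contribute 10^(80.5/10) = 1.122e+08, i.e. 80.50 dB SPL.
The limit corresponds to 10^(92.1/10) = 1.622e+09; subtracting the fixed part leaves 1.510e+09 for the diesel generator, i.e. 91.79 dB SPL.
So the diesel generator must be reduced from 96.2 to 91.79 dB SPL: IL = 4.41 dB.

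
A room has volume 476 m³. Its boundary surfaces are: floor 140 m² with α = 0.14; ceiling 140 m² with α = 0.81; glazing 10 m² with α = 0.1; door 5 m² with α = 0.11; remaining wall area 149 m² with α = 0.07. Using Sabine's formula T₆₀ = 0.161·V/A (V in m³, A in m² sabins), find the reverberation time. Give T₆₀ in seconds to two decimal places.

0.53 s

Total absorption A = 140·0.14 + 140·0.81 + 10·0.1 + 5·0.11 + 149·0.07 = 144.98 m² sabins.
T₆₀ = 0.161 × 476 / 144.98 = 0.529 s.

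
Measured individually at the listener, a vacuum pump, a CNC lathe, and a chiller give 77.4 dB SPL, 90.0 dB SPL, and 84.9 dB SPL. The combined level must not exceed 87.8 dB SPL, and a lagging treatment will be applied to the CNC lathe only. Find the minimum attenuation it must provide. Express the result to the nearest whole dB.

The untreated sources together contribute 10^(77.4/10) + 10^(84.9/10) = 3.640e+08, i.e. 85.61 dB SPL.
The limit corresponds to 10^(87.8/10) = 6.026e+08; subtracting the fixed part leaves 2.386e+08 for the CNC lathe, i.e. 83.78 dB SPL.
So the CNC lathe must be reduced from 90.0 to 83.78 dB SPL: IL = 6.22 dB.

6 dB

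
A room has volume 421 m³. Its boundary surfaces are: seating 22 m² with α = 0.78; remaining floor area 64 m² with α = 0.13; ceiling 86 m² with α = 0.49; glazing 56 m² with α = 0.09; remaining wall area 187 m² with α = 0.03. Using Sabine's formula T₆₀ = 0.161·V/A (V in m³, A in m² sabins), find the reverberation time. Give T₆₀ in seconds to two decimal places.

Total absorption A = 22·0.78 + 64·0.13 + 86·0.49 + 56·0.09 + 187·0.03 = 78.27 m² sabins.
T₆₀ = 0.161 × 421 / 78.27 = 0.866 s.

0.87 s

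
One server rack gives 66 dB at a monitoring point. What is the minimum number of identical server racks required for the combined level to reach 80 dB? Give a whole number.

N identical sources give L₁ + 10·log₁₀ N, so require 10·log₁₀ N ≥ 80 − 66 = 14.0 dB.
N ≥ 10^(14.0/10) = 25.119, so N = 26.

26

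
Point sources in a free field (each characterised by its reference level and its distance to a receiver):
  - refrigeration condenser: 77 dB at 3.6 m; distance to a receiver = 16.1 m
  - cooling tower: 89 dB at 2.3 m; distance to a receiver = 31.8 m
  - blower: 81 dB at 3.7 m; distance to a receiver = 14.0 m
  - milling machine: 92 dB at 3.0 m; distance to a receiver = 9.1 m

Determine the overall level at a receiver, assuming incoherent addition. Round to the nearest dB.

83 dB

Propagate each source to the receiver with L = L_ref − 20·log₁₀(r/r_ref), then add intensities.
refrigeration condenser: 77 − 20·log₁₀(16.1/3.6) = 77 − 13.01 = 63.99 dB.
cooling tower: 89 − 20·log₁₀(31.8/2.3) = 89 − 22.81 = 66.19 dB.
blower: 81 − 20·log₁₀(14.0/3.7) = 81 − 11.56 = 69.44 dB.
milling machine: 92 − 20·log₁₀(9.1/3.0) = 92 − 9.64 = 82.36 dB.
Σ 10^(L/10) = 1.877e+08 → L_total = 10·log₁₀(1.877e+08) = 82.73 dB.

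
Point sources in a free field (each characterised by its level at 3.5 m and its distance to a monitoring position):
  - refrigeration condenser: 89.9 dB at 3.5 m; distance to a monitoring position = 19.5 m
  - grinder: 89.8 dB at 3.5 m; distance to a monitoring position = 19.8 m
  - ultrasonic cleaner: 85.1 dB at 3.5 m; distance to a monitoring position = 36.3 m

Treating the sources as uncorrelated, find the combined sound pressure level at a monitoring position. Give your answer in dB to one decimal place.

First find each source's level at the receiver (point-source: −20·log₁₀(r/r_ref)), then combine on an intensity basis.
refrigeration condenser: 89.9 − 20·log₁₀(19.5/3.5) = 89.9 − 14.92 = 74.98 dB.
grinder: 89.8 − 20·log₁₀(19.8/3.5) = 89.8 − 15.05 = 74.75 dB.
ultrasonic cleaner: 85.1 − 20·log₁₀(36.3/3.5) = 85.1 − 20.32 = 64.78 dB.
Σ 10^(L/10) = 6.433e+07 → L_total = 10·log₁₀(6.433e+07) = 78.08 dB.

78.1 dB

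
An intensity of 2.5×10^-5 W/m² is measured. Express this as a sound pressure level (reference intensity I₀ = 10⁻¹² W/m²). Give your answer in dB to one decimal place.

74.0 dB

I/I₀ = 2.5×10^-5/10⁻¹² = 2.5×10^7, and L = 10·log₁₀(I/I₀).
L = 10·(0.3979 + 7) = 73.98 dB.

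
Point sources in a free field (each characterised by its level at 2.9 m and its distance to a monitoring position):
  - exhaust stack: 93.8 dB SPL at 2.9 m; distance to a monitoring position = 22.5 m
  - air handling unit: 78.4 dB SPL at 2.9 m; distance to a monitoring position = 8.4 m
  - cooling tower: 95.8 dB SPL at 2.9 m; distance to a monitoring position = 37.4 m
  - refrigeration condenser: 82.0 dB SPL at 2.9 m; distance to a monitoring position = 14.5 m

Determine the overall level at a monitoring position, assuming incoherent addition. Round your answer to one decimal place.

78.9 dB SPL

Apply inverse-square spreading to bring every level to the receiver, then sum 10^(L/10).
exhaust stack: 93.8 − 20·log₁₀(22.5/2.9) = 93.8 − 17.80 = 76.00 dB SPL.
air handling unit: 78.4 − 20·log₁₀(8.4/2.9) = 78.4 − 9.24 = 69.16 dB SPL.
cooling tower: 95.8 − 20·log₁₀(37.4/2.9) = 95.8 − 22.21 = 73.59 dB SPL.
refrigeration condenser: 82.0 − 20·log₁₀(14.5/2.9) = 82.0 − 13.98 = 68.02 dB SPL.
Σ 10^(L/10) = 7.729e+07 → L_total = 10·log₁₀(7.729e+07) = 78.88 dB SPL.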